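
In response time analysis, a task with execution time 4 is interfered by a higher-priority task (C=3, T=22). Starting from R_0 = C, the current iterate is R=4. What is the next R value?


R_next = C + ceil(R_prev / T_hp) * C_hp
ceil(4 / 22) = ceil(0.1818) = 1
Interference = 1 * 3 = 3
R_next = 4 + 3 = 7

7


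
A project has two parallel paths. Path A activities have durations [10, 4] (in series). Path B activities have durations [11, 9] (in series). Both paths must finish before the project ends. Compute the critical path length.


Path A total = 10 + 4 = 14
Path B total = 11 + 9 = 20
Critical path = longest path = max(14, 20) = 20

20


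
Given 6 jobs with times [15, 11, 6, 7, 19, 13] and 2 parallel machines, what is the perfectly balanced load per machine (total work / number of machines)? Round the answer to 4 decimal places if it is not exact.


Total processing time = 15 + 11 + 6 + 7 + 19 + 13 = 71
Number of machines = 2
Ideal balanced load = 71 / 2 = 35.5

35.5


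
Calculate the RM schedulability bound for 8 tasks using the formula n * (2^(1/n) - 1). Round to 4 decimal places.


Compute 2^(1/8) = 1.0905077327
Subtract 1: 1.0905077327 - 1 = 0.0905077327
Multiply by n: 8 * 0.0905077327 = 0.7240618616
Round to 4 dp: 0.7241

0.7241


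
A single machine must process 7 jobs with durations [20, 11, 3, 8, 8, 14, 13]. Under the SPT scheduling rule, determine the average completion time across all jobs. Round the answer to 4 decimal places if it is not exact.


Sort jobs by processing time (SPT order): [3, 8, 8, 11, 13, 14, 20]
Compute completion times sequentially:
  Job 1: processing = 3, completes at 3
  Job 2: processing = 8, completes at 11
  Job 3: processing = 8, completes at 19
  Job 4: processing = 11, completes at 30
  Job 5: processing = 13, completes at 43
  Job 6: processing = 14, completes at 57
  Job 7: processing = 20, completes at 77
Sum of completion times = 240
Average completion time = 240/7 = 34.2857

34.2857


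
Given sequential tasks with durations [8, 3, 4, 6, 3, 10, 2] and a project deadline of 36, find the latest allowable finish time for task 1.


LF(activity 1) = deadline - sum of successor durations
Successors: activities 2 through 7 with durations [3, 4, 6, 3, 10, 2]
Sum of successor durations = 28
LF = 36 - 28 = 8

8


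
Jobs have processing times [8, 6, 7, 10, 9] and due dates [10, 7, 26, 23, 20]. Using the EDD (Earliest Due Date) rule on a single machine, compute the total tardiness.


Sort by due date (EDD order): [(6, 7), (8, 10), (9, 20), (10, 23), (7, 26)]
Compute completion times and tardiness:
  Job 1: p=6, d=7, C=6, tardiness=max(0,6-7)=0
  Job 2: p=8, d=10, C=14, tardiness=max(0,14-10)=4
  Job 3: p=9, d=20, C=23, tardiness=max(0,23-20)=3
  Job 4: p=10, d=23, C=33, tardiness=max(0,33-23)=10
  Job 5: p=7, d=26, C=40, tardiness=max(0,40-26)=14
Total tardiness = 31

31


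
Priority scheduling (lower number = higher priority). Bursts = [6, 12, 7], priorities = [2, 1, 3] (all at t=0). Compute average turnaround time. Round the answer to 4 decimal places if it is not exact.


Sort by priority (ascending = highest first):
Order: [(1, 12), (2, 6), (3, 7)]
Completion times:
  Priority 1, burst=12, C=12
  Priority 2, burst=6, C=18
  Priority 3, burst=7, C=25
Average turnaround = 55/3 = 18.3333

18.3333


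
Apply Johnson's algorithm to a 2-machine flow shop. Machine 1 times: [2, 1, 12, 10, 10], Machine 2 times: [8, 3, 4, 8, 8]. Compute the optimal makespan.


Apply Johnson's rule:
  Group 1 (a <= b): [(2, 1, 3), (1, 2, 8)]
  Group 2 (a > b): [(4, 10, 8), (5, 10, 8), (3, 12, 4)]
Optimal job order: [2, 1, 4, 5, 3]
Schedule:
  Job 2: M1 done at 1, M2 done at 4
  Job 1: M1 done at 3, M2 done at 12
  Job 4: M1 done at 13, M2 done at 21
  Job 5: M1 done at 23, M2 done at 31
  Job 3: M1 done at 35, M2 done at 39
Makespan = 39

39


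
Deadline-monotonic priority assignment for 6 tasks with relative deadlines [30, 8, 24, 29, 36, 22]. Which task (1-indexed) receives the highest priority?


Sort tasks by relative deadline (ascending):
  Task 2: deadline = 8
  Task 6: deadline = 22
  Task 3: deadline = 24
  Task 4: deadline = 29
  Task 1: deadline = 30
  Task 5: deadline = 36
Priority order (highest first): [2, 6, 3, 4, 1, 5]
Highest priority task = 2

2


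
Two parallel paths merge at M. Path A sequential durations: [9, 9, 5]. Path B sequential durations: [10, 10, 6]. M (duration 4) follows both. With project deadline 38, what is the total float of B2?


Forward pass: ES(B2) = sum of predecessors on chain B = 10
EF = ES + duration = 10 + 10 = 20
Backward pass: LF(M) = deadline = 38; LS(M) = 38 - 4 = 34
LF(B2) = LS(M) - sum(successors on chain B) = 34 - 6 = 28
LS = LF - duration = 28 - 10 = 18
Total float = LS - ES = 18 - 10 = 8

8


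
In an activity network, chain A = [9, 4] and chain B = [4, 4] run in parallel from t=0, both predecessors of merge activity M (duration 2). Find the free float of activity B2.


ES(B2) = sum of predecessors on chain B = 4
EF(B2) = ES + duration = 4 + 4 = 8
Successor of B2 is M. ES(M) = max(sum(A), sum(B)) = max(13, 8) = 13
Free float = ES(successor) - EF(current) = 13 - 8 = 5

5


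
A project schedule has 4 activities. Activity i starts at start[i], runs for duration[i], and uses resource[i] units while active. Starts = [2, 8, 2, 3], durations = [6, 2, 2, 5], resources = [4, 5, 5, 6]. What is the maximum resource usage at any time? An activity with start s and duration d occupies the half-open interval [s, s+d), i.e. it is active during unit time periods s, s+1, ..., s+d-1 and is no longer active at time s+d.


Each activity i is active on [start_i, start_i + duration_i).
Compute total resource usage per time slot:
  t=0: active resources = [], total = 0
  t=1: active resources = [], total = 0
  t=2: active resources = [4, 5], total = 9
  t=3: active resources = [4, 5, 6], total = 15
  t=4: active resources = [4, 6], total = 10
  t=5: active resources = [4, 6], total = 10
  t=6: active resources = [4, 6], total = 10
  t=7: active resources = [4, 6], total = 10
  t=8: active resources = [5], total = 5
  t=9: active resources = [5], total = 5
Peak resource demand = 15

15


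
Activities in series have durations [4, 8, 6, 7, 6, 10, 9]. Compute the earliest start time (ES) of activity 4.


Activity 4 starts after activities 1 through 3 complete.
Predecessor durations: [4, 8, 6]
ES = 4 + 8 + 6 = 18

18


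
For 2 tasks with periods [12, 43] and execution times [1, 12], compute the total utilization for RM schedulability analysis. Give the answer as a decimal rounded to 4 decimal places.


Compute individual utilizations (exact fractions):
  Task 1: C/T = 1/12 (approx. 0.0833)
  Task 2: C/T = 12/43 (approx. 0.2791)
Total utilization U = 1/12 + 12/43 = 187/516
Rounded to 4 decimal places: U = 0.3624
RM (Liu & Layland) bound for 2 tasks = 0.828427; compare with U = 187/516 (approx. 0.362403)
U <= bound, so schedulable by RM sufficient condition.

0.3624


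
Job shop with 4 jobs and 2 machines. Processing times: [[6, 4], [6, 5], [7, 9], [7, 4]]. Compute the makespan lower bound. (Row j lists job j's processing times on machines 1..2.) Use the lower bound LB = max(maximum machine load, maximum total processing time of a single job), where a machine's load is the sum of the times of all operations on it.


Machine loads:
  Machine 1: 6 + 6 + 7 + 7 = 26
  Machine 2: 4 + 5 + 9 + 4 = 22
Max machine load = 26
Job totals:
  Job 1: 10
  Job 2: 11
  Job 3: 16
  Job 4: 11
Max job total = 16
Lower bound = max(26, 16) = 26

26


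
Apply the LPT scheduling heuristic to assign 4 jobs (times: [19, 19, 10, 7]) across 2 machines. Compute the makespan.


Sort jobs in decreasing order (LPT): [19, 19, 10, 7]
Assign each job to the least loaded machine:
  Machine 1: jobs [19, 10], load = 29
  Machine 2: jobs [19, 7], load = 26
Makespan = max load = 29

29


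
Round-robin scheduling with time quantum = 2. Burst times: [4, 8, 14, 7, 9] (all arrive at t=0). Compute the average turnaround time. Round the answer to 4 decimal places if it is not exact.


Time quantum = 2
Execution trace:
  J1 runs 2 units, time = 2
  J2 runs 2 units, time = 4
  J3 runs 2 units, time = 6
  J4 runs 2 units, time = 8
  J5 runs 2 units, time = 10
  J1 runs 2 units, time = 12
  J2 runs 2 units, time = 14
  J3 runs 2 units, time = 16
  J4 runs 2 units, time = 18
  J5 runs 2 units, time = 20
  J2 runs 2 units, time = 22
  J3 runs 2 units, time = 24
  J4 runs 2 units, time = 26
  J5 runs 2 units, time = 28
  J2 runs 2 units, time = 30
  J3 runs 2 units, time = 32
  J4 runs 1 units, time = 33
  J5 runs 2 units, time = 35
  J3 runs 2 units, time = 37
  J5 runs 1 units, time = 38
  J3 runs 2 units, time = 40
  J3 runs 2 units, time = 42
Finish times: [12, 30, 42, 33, 38]
Average turnaround = 155/5 = 31.0

31.0


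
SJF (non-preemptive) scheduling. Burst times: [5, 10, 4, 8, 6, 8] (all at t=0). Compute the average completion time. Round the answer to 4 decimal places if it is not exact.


SJF order (ascending): [4, 5, 6, 8, 8, 10]
Completion times:
  Job 1: burst=4, C=4
  Job 2: burst=5, C=9
  Job 3: burst=6, C=15
  Job 4: burst=8, C=23
  Job 5: burst=8, C=31
  Job 6: burst=10, C=41
Average completion = 123/6 = 20.5

20.5


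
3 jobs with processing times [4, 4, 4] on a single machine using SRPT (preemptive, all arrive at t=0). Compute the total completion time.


Since all jobs arrive at t=0, SRPT equals SPT ordering.
SPT order: [4, 4, 4]
Completion times:
  Job 1: p=4, C=4
  Job 2: p=4, C=8
  Job 3: p=4, C=12
Total completion time = 4 + 8 + 12 = 24

24


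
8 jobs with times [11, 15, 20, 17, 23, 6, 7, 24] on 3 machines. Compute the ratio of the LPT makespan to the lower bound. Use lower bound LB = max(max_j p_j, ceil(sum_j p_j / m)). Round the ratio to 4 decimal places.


LPT order: [24, 23, 20, 17, 15, 11, 7, 6]
Machine loads after assignment: [42, 38, 43]
LPT makespan = 43
Lower bound = max(max_job, ceil(total/3)) = max(24, 41) = 41
Ratio = 43 / 41 = 1.0488

1.0488


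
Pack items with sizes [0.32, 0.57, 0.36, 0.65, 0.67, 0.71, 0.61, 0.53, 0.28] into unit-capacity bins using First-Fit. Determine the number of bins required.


Place items sequentially using First-Fit:
  Item 0.32 -> new Bin 1
  Item 0.57 -> Bin 1 (now 0.89)
  Item 0.36 -> new Bin 2
  Item 0.65 -> new Bin 3
  Item 0.67 -> new Bin 4
  Item 0.71 -> new Bin 5
  Item 0.61 -> Bin 2 (now 0.97)
  Item 0.53 -> new Bin 6
  Item 0.28 -> Bin 3 (now 0.93)
Total bins used = 6

6


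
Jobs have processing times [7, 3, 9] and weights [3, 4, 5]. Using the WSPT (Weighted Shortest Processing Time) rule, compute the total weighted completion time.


Compute p/w ratios and sort ascending (WSPT): [(3, 4), (9, 5), (7, 3)]
Compute weighted completion times:
  Job (p=3,w=4): C=3, w*C=4*3=12
  Job (p=9,w=5): C=12, w*C=5*12=60
  Job (p=7,w=3): C=19, w*C=3*19=57
Total weighted completion time = 129

129


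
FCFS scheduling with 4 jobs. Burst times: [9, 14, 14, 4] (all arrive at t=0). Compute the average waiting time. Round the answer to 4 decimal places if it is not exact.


FCFS order (as given): [9, 14, 14, 4]
Waiting times:
  Job 1: wait = 0
  Job 2: wait = 9
  Job 3: wait = 23
  Job 4: wait = 37
Sum of waiting times = 69
Average waiting time = 69/4 = 17.25

17.25


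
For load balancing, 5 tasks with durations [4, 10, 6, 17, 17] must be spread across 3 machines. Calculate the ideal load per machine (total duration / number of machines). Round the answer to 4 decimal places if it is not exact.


Total processing time = 4 + 10 + 6 + 17 + 17 = 54
Number of machines = 3
Ideal balanced load = 54 / 3 = 18.0

18.0


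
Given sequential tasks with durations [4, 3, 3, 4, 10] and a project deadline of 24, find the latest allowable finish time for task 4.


LF(activity 4) = deadline - sum of successor durations
Successors: activities 5 through 5 with durations [10]
Sum of successor durations = 10
LF = 24 - 10 = 14

14


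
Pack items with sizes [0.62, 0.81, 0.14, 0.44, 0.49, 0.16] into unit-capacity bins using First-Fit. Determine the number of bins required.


Place items sequentially using First-Fit:
  Item 0.62 -> new Bin 1
  Item 0.81 -> new Bin 2
  Item 0.14 -> Bin 1 (now 0.76)
  Item 0.44 -> new Bin 3
  Item 0.49 -> Bin 3 (now 0.93)
  Item 0.16 -> Bin 1 (now 0.92)
Total bins used = 3

3


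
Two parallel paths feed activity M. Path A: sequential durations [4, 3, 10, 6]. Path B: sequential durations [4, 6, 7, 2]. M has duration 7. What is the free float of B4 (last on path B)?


ES(B4) = sum of predecessors on chain B = 17
EF(B4) = ES + duration = 17 + 2 = 19
Successor of B4 is M. ES(M) = max(sum(A), sum(B)) = max(23, 19) = 23
Free float = ES(successor) - EF(current) = 23 - 19 = 4

4


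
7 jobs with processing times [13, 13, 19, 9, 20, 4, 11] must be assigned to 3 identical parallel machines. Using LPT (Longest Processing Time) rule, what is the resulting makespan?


Sort jobs in decreasing order (LPT): [20, 19, 13, 13, 11, 9, 4]
Assign each job to the least loaded machine:
  Machine 1: jobs [20, 9], load = 29
  Machine 2: jobs [19, 11], load = 30
  Machine 3: jobs [13, 13, 4], load = 30
Makespan = max load = 30

30


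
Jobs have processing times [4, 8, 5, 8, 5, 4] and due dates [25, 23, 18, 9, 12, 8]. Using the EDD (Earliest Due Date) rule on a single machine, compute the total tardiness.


Sort by due date (EDD order): [(4, 8), (8, 9), (5, 12), (5, 18), (8, 23), (4, 25)]
Compute completion times and tardiness:
  Job 1: p=4, d=8, C=4, tardiness=max(0,4-8)=0
  Job 2: p=8, d=9, C=12, tardiness=max(0,12-9)=3
  Job 3: p=5, d=12, C=17, tardiness=max(0,17-12)=5
  Job 4: p=5, d=18, C=22, tardiness=max(0,22-18)=4
  Job 5: p=8, d=23, C=30, tardiness=max(0,30-23)=7
  Job 6: p=4, d=25, C=34, tardiness=max(0,34-25)=9
Total tardiness = 28

28


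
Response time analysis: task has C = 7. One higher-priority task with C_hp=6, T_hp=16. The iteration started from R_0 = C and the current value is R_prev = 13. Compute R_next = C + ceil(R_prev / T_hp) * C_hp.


R_next = C + ceil(R_prev / T_hp) * C_hp
ceil(13 / 16) = ceil(0.8125) = 1
Interference = 1 * 6 = 6
R_next = 7 + 6 = 13
R_next = R_prev, so the iteration has converged (response time = 13).

13


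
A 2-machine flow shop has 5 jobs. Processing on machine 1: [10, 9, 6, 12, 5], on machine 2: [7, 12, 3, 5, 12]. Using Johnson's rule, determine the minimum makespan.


Apply Johnson's rule:
  Group 1 (a <= b): [(5, 5, 12), (2, 9, 12)]
  Group 2 (a > b): [(1, 10, 7), (4, 12, 5), (3, 6, 3)]
Optimal job order: [5, 2, 1, 4, 3]
Schedule:
  Job 5: M1 done at 5, M2 done at 17
  Job 2: M1 done at 14, M2 done at 29
  Job 1: M1 done at 24, M2 done at 36
  Job 4: M1 done at 36, M2 done at 41
  Job 3: M1 done at 42, M2 done at 45
Makespan = 45

45


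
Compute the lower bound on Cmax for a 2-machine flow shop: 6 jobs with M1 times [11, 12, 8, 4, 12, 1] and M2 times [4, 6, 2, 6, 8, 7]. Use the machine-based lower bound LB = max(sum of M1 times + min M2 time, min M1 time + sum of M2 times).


LB1 = sum(M1 times) + min(M2 times) = 48 + 2 = 50
LB2 = min(M1 times) + sum(M2 times) = 1 + 33 = 34
Lower bound = max(LB1, LB2) = max(50, 34) = 50

50


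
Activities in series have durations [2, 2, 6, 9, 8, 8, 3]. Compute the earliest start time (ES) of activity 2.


Activity 2 starts after activities 1 through 1 complete.
Predecessor durations: [2]
ES = 2 = 2

2


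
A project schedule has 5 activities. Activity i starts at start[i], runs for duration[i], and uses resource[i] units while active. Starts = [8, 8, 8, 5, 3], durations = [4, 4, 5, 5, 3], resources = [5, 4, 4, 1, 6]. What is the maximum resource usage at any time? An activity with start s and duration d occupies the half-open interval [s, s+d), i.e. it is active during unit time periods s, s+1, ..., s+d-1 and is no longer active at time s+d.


Each activity i is active on [start_i, start_i + duration_i).
Compute total resource usage per time slot:
  t=0: active resources = [], total = 0
  t=1: active resources = [], total = 0
  t=2: active resources = [], total = 0
  t=3: active resources = [6], total = 6
  t=4: active resources = [6], total = 6
  t=5: active resources = [1, 6], total = 7
  t=6: active resources = [1], total = 1
  t=7: active resources = [1], total = 1
  t=8: active resources = [5, 4, 4, 1], total = 14
  t=9: active resources = [5, 4, 4, 1], total = 14
  t=10: active resources = [5, 4, 4], total = 13
  t=11: active resources = [5, 4, 4], total = 13
  t=12: active resources = [4], total = 4
Peak resource demand = 14

14


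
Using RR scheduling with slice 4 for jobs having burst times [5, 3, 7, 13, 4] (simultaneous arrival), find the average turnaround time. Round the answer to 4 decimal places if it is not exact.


Time quantum = 4
Execution trace:
  J1 runs 4 units, time = 4
  J2 runs 3 units, time = 7
  J3 runs 4 units, time = 11
  J4 runs 4 units, time = 15
  J5 runs 4 units, time = 19
  J1 runs 1 units, time = 20
  J3 runs 3 units, time = 23
  J4 runs 4 units, time = 27
  J4 runs 4 units, time = 31
  J4 runs 1 units, time = 32
Finish times: [20, 7, 23, 32, 19]
Average turnaround = 101/5 = 20.2

20.2


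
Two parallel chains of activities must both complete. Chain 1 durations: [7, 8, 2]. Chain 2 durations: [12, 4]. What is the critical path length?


Path A total = 7 + 8 + 2 = 17
Path B total = 12 + 4 = 16
Critical path = longest path = max(17, 16) = 17

17


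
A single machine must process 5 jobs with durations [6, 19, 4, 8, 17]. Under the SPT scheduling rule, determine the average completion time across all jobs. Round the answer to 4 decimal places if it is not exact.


Sort jobs by processing time (SPT order): [4, 6, 8, 17, 19]
Compute completion times sequentially:
  Job 1: processing = 4, completes at 4
  Job 2: processing = 6, completes at 10
  Job 3: processing = 8, completes at 18
  Job 4: processing = 17, completes at 35
  Job 5: processing = 19, completes at 54
Sum of completion times = 121
Average completion time = 121/5 = 24.2

24.2


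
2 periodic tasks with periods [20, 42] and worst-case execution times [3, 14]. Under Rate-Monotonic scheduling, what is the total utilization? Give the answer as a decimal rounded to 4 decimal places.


Compute individual utilizations (exact fractions):
  Task 1: C/T = 3/20 (approx. 0.15)
  Task 2: C/T = 14/42 = 1/3 (approx. 0.3333)
Total utilization U = 3/20 + 1/3 = 29/60
Rounded to 4 decimal places: U = 0.4833
RM (Liu & Layland) bound for 2 tasks = 0.828427; compare with U = 29/60 (approx. 0.483333)
U <= bound, so schedulable by RM sufficient condition.

0.4833


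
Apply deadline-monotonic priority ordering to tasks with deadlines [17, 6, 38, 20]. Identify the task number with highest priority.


Sort tasks by relative deadline (ascending):
  Task 2: deadline = 6
  Task 1: deadline = 17
  Task 4: deadline = 20
  Task 3: deadline = 38
Priority order (highest first): [2, 1, 4, 3]
Highest priority task = 2

2


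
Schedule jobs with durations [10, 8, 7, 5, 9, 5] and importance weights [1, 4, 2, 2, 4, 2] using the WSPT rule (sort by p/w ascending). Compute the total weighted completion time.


Compute p/w ratios and sort ascending (WSPT): [(8, 4), (9, 4), (5, 2), (5, 2), (7, 2), (10, 1)]
Compute weighted completion times:
  Job (p=8,w=4): C=8, w*C=4*8=32
  Job (p=9,w=4): C=17, w*C=4*17=68
  Job (p=5,w=2): C=22, w*C=2*22=44
  Job (p=5,w=2): C=27, w*C=2*27=54
  Job (p=7,w=2): C=34, w*C=2*34=68
  Job (p=10,w=1): C=44, w*C=1*44=44
Total weighted completion time = 310

310


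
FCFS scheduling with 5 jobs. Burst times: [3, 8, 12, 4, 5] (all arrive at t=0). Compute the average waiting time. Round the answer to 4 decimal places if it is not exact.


FCFS order (as given): [3, 8, 12, 4, 5]
Waiting times:
  Job 1: wait = 0
  Job 2: wait = 3
  Job 3: wait = 11
  Job 4: wait = 23
  Job 5: wait = 27
Sum of waiting times = 64
Average waiting time = 64/5 = 12.8

12.8


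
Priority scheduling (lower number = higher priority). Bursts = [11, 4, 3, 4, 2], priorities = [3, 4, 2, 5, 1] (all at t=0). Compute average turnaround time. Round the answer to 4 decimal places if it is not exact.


Sort by priority (ascending = highest first):
Order: [(1, 2), (2, 3), (3, 11), (4, 4), (5, 4)]
Completion times:
  Priority 1, burst=2, C=2
  Priority 2, burst=3, C=5
  Priority 3, burst=11, C=16
  Priority 4, burst=4, C=20
  Priority 5, burst=4, C=24
Average turnaround = 67/5 = 13.4

13.4


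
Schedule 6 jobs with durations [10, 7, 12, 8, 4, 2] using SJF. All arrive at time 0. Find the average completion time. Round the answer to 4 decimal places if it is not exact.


SJF order (ascending): [2, 4, 7, 8, 10, 12]
Completion times:
  Job 1: burst=2, C=2
  Job 2: burst=4, C=6
  Job 3: burst=7, C=13
  Job 4: burst=8, C=21
  Job 5: burst=10, C=31
  Job 6: burst=12, C=43
Average completion = 116/6 = 19.3333

19.3333


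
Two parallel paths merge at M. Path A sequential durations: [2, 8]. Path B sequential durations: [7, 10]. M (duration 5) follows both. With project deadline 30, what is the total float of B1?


Forward pass: ES(B1) = sum of predecessors on chain B = 0
EF = ES + duration = 0 + 7 = 7
Backward pass: LF(M) = deadline = 30; LS(M) = 30 - 5 = 25
LF(B1) = LS(M) - sum(successors on chain B) = 25 - 10 = 15
LS = LF - duration = 15 - 7 = 8
Total float = LS - ES = 8 - 0 = 8

8


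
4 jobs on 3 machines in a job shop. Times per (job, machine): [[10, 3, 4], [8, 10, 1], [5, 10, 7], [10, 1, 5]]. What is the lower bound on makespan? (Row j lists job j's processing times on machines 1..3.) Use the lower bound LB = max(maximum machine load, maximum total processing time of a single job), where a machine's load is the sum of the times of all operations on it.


Machine loads:
  Machine 1: 10 + 8 + 5 + 10 = 33
  Machine 2: 3 + 10 + 10 + 1 = 24
  Machine 3: 4 + 1 + 7 + 5 = 17
Max machine load = 33
Job totals:
  Job 1: 17
  Job 2: 19
  Job 3: 22
  Job 4: 16
Max job total = 22
Lower bound = max(33, 22) = 33

33


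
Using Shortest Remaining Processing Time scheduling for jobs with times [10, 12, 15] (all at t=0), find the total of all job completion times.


Since all jobs arrive at t=0, SRPT equals SPT ordering.
SPT order: [10, 12, 15]
Completion times:
  Job 1: p=10, C=10
  Job 2: p=12, C=22
  Job 3: p=15, C=37
Total completion time = 10 + 22 + 37 = 69

69


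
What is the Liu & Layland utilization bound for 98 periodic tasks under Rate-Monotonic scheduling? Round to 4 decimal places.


Compute 2^(1/98) = 1.0070980027
Subtract 1: 1.0070980027 - 1 = 0.0070980027
Multiply by n: 98 * 0.0070980027 = 0.6956042646
Round to 4 dp: 0.6956

0.6956


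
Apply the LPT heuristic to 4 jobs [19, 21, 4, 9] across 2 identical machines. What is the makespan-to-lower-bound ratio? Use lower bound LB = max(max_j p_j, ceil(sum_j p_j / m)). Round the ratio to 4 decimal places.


LPT order: [21, 19, 9, 4]
Machine loads after assignment: [25, 28]
LPT makespan = 28
Lower bound = max(max_job, ceil(total/2)) = max(21, 27) = 27
Ratio = 28 / 27 = 1.037

1.037


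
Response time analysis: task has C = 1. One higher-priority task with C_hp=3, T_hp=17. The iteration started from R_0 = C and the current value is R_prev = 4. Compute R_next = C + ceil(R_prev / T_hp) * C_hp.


R_next = C + ceil(R_prev / T_hp) * C_hp
ceil(4 / 17) = ceil(0.2353) = 1
Interference = 1 * 3 = 3
R_next = 1 + 3 = 4
R_next = R_prev, so the iteration has converged (response time = 4).

4


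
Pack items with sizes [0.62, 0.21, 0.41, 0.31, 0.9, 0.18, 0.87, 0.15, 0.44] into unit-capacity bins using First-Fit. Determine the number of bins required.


Place items sequentially using First-Fit:
  Item 0.62 -> new Bin 1
  Item 0.21 -> Bin 1 (now 0.83)
  Item 0.41 -> new Bin 2
  Item 0.31 -> Bin 2 (now 0.72)
  Item 0.9 -> new Bin 3
  Item 0.18 -> Bin 2 (now 0.9)
  Item 0.87 -> new Bin 4
  Item 0.15 -> Bin 1 (now 0.98)
  Item 0.44 -> new Bin 5
Total bins used = 5

5


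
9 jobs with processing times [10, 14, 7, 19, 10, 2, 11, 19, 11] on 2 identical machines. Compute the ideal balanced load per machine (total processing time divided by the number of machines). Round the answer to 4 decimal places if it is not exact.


Total processing time = 10 + 14 + 7 + 19 + 10 + 2 + 11 + 19 + 11 = 103
Number of machines = 2
Ideal balanced load = 103 / 2 = 51.5

51.5


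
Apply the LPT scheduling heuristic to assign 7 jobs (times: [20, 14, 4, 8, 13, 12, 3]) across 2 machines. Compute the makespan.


Sort jobs in decreasing order (LPT): [20, 14, 13, 12, 8, 4, 3]
Assign each job to the least loaded machine:
  Machine 1: jobs [20, 12, 4], load = 36
  Machine 2: jobs [14, 13, 8, 3], load = 38
Makespan = max load = 38

38


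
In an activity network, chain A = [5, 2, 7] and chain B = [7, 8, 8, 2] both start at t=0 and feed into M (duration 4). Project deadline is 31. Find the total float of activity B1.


Forward pass: ES(B1) = sum of predecessors on chain B = 0
EF = ES + duration = 0 + 7 = 7
Backward pass: LF(M) = deadline = 31; LS(M) = 31 - 4 = 27
LF(B1) = LS(M) - sum(successors on chain B) = 27 - 18 = 9
LS = LF - duration = 9 - 7 = 2
Total float = LS - ES = 2 - 0 = 2

2


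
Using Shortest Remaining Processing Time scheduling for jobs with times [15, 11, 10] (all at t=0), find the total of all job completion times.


Since all jobs arrive at t=0, SRPT equals SPT ordering.
SPT order: [10, 11, 15]
Completion times:
  Job 1: p=10, C=10
  Job 2: p=11, C=21
  Job 3: p=15, C=36
Total completion time = 10 + 21 + 36 = 67

67


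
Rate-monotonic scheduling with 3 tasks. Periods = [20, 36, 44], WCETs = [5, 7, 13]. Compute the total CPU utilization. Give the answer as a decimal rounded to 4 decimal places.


Compute individual utilizations (exact fractions):
  Task 1: C/T = 5/20 = 1/4 (approx. 0.25)
  Task 2: C/T = 7/36 (approx. 0.1944)
  Task 3: C/T = 13/44 (approx. 0.2955)
Total utilization U = 1/4 + 7/36 + 13/44 = 293/396
Rounded to 4 decimal places: U = 0.7399
RM (Liu & Layland) bound for 3 tasks = 0.779763; compare with U = 293/396 (approx. 0.739899)
U <= bound, so schedulable by RM sufficient condition.

0.7399


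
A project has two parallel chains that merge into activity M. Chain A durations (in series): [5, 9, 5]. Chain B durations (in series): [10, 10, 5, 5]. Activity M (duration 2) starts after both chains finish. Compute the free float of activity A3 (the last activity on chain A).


ES(A3) = sum of predecessors on chain A = 14
EF(A3) = ES + duration = 14 + 5 = 19
Successor of A3 is M. ES(M) = max(sum(A), sum(B)) = max(19, 30) = 30
Free float = ES(successor) - EF(current) = 30 - 19 = 11

11


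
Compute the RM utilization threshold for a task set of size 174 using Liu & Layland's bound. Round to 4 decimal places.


Compute 2^(1/174) = 1.0039915496
Subtract 1: 1.0039915496 - 1 = 0.0039915496
Multiply by n: 174 * 0.0039915496 = 0.6945296304
Round to 4 dp: 0.6945

0.6945


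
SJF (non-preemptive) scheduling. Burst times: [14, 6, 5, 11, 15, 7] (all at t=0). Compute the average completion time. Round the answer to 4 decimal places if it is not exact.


SJF order (ascending): [5, 6, 7, 11, 14, 15]
Completion times:
  Job 1: burst=5, C=5
  Job 2: burst=6, C=11
  Job 3: burst=7, C=18
  Job 4: burst=11, C=29
  Job 5: burst=14, C=43
  Job 6: burst=15, C=58
Average completion = 164/6 = 27.3333

27.3333


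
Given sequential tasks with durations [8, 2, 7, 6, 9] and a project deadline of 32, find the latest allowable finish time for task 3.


LF(activity 3) = deadline - sum of successor durations
Successors: activities 4 through 5 with durations [6, 9]
Sum of successor durations = 15
LF = 32 - 15 = 17

17


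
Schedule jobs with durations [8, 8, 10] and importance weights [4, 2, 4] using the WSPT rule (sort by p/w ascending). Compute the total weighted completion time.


Compute p/w ratios and sort ascending (WSPT): [(8, 4), (10, 4), (8, 2)]
Compute weighted completion times:
  Job (p=8,w=4): C=8, w*C=4*8=32
  Job (p=10,w=4): C=18, w*C=4*18=72
  Job (p=8,w=2): C=26, w*C=2*26=52
Total weighted completion time = 156

156


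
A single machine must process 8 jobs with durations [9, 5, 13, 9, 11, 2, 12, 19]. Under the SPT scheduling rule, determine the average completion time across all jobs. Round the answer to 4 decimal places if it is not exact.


Sort jobs by processing time (SPT order): [2, 5, 9, 9, 11, 12, 13, 19]
Compute completion times sequentially:
  Job 1: processing = 2, completes at 2
  Job 2: processing = 5, completes at 7
  Job 3: processing = 9, completes at 16
  Job 4: processing = 9, completes at 25
  Job 5: processing = 11, completes at 36
  Job 6: processing = 12, completes at 48
  Job 7: processing = 13, completes at 61
  Job 8: processing = 19, completes at 80
Sum of completion times = 275
Average completion time = 275/8 = 34.375

34.375


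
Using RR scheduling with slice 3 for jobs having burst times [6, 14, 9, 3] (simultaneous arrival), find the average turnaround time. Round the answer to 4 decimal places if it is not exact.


Time quantum = 3
Execution trace:
  J1 runs 3 units, time = 3
  J2 runs 3 units, time = 6
  J3 runs 3 units, time = 9
  J4 runs 3 units, time = 12
  J1 runs 3 units, time = 15
  J2 runs 3 units, time = 18
  J3 runs 3 units, time = 21
  J2 runs 3 units, time = 24
  J3 runs 3 units, time = 27
  J2 runs 3 units, time = 30
  J2 runs 2 units, time = 32
Finish times: [15, 32, 27, 12]
Average turnaround = 86/4 = 21.5

21.5


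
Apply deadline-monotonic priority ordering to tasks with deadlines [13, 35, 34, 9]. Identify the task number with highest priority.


Sort tasks by relative deadline (ascending):
  Task 4: deadline = 9
  Task 1: deadline = 13
  Task 3: deadline = 34
  Task 2: deadline = 35
Priority order (highest first): [4, 1, 3, 2]
Highest priority task = 4

4


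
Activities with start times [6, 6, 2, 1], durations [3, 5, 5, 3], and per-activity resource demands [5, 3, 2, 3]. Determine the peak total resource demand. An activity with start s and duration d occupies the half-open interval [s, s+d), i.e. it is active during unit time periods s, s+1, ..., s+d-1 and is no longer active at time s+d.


Each activity i is active on [start_i, start_i + duration_i).
Compute total resource usage per time slot:
  t=0: active resources = [], total = 0
  t=1: active resources = [3], total = 3
  t=2: active resources = [2, 3], total = 5
  t=3: active resources = [2, 3], total = 5
  t=4: active resources = [2], total = 2
  t=5: active resources = [2], total = 2
  t=6: active resources = [5, 3, 2], total = 10
  t=7: active resources = [5, 3], total = 8
  t=8: active resources = [5, 3], total = 8
  t=9: active resources = [3], total = 3
  t=10: active resources = [3], total = 3
Peak resource demand = 10

10


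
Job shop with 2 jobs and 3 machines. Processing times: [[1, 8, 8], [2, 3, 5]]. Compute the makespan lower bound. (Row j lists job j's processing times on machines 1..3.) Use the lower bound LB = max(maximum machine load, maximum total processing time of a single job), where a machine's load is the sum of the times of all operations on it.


Machine loads:
  Machine 1: 1 + 2 = 3
  Machine 2: 8 + 3 = 11
  Machine 3: 8 + 5 = 13
Max machine load = 13
Job totals:
  Job 1: 17
  Job 2: 10
Max job total = 17
Lower bound = max(13, 17) = 17

17


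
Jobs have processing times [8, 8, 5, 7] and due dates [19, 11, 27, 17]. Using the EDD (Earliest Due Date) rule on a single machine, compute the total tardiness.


Sort by due date (EDD order): [(8, 11), (7, 17), (8, 19), (5, 27)]
Compute completion times and tardiness:
  Job 1: p=8, d=11, C=8, tardiness=max(0,8-11)=0
  Job 2: p=7, d=17, C=15, tardiness=max(0,15-17)=0
  Job 3: p=8, d=19, C=23, tardiness=max(0,23-19)=4
  Job 4: p=5, d=27, C=28, tardiness=max(0,28-27)=1
Total tardiness = 5

5


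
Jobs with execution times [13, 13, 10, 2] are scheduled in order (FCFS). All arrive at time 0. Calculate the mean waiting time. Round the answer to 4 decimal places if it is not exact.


FCFS order (as given): [13, 13, 10, 2]
Waiting times:
  Job 1: wait = 0
  Job 2: wait = 13
  Job 3: wait = 26
  Job 4: wait = 36
Sum of waiting times = 75
Average waiting time = 75/4 = 18.75

18.75


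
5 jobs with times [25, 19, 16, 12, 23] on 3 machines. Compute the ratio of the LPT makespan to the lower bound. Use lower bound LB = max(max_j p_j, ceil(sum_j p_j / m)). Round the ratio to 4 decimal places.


LPT order: [25, 23, 19, 16, 12]
Machine loads after assignment: [25, 35, 35]
LPT makespan = 35
Lower bound = max(max_job, ceil(total/3)) = max(25, 32) = 32
Ratio = 35 / 32 = 1.0938

1.0938


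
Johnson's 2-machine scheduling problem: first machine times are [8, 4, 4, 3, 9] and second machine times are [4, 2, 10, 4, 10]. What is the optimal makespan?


Apply Johnson's rule:
  Group 1 (a <= b): [(4, 3, 4), (3, 4, 10), (5, 9, 10)]
  Group 2 (a > b): [(1, 8, 4), (2, 4, 2)]
Optimal job order: [4, 3, 5, 1, 2]
Schedule:
  Job 4: M1 done at 3, M2 done at 7
  Job 3: M1 done at 7, M2 done at 17
  Job 5: M1 done at 16, M2 done at 27
  Job 1: M1 done at 24, M2 done at 31
  Job 2: M1 done at 28, M2 done at 33
Makespan = 33

33


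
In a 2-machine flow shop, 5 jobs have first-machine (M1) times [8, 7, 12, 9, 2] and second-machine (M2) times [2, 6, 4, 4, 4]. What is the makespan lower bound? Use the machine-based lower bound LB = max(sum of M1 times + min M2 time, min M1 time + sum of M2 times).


LB1 = sum(M1 times) + min(M2 times) = 38 + 2 = 40
LB2 = min(M1 times) + sum(M2 times) = 2 + 20 = 22
Lower bound = max(LB1, LB2) = max(40, 22) = 40

40


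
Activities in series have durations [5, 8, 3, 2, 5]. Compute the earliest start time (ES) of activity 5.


Activity 5 starts after activities 1 through 4 complete.
Predecessor durations: [5, 8, 3, 2]
ES = 5 + 8 + 3 + 2 = 18

18


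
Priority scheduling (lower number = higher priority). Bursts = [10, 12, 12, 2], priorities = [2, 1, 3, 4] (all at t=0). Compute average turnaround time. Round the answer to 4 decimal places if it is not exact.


Sort by priority (ascending = highest first):
Order: [(1, 12), (2, 10), (3, 12), (4, 2)]
Completion times:
  Priority 1, burst=12, C=12
  Priority 2, burst=10, C=22
  Priority 3, burst=12, C=34
  Priority 4, burst=2, C=36
Average turnaround = 104/4 = 26.0

26.0


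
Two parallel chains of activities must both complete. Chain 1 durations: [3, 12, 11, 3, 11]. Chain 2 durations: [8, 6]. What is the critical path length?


Path A total = 3 + 12 + 11 + 3 + 11 = 40
Path B total = 8 + 6 = 14
Critical path = longest path = max(40, 14) = 40

40


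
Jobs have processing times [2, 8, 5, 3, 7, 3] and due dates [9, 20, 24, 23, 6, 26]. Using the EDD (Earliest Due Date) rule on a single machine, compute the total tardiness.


Sort by due date (EDD order): [(7, 6), (2, 9), (8, 20), (3, 23), (5, 24), (3, 26)]
Compute completion times and tardiness:
  Job 1: p=7, d=6, C=7, tardiness=max(0,7-6)=1
  Job 2: p=2, d=9, C=9, tardiness=max(0,9-9)=0
  Job 3: p=8, d=20, C=17, tardiness=max(0,17-20)=0
  Job 4: p=3, d=23, C=20, tardiness=max(0,20-23)=0
  Job 5: p=5, d=24, C=25, tardiness=max(0,25-24)=1
  Job 6: p=3, d=26, C=28, tardiness=max(0,28-26)=2
Total tardiness = 4

4


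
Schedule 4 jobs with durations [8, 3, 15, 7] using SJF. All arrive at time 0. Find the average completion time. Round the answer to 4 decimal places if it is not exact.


SJF order (ascending): [3, 7, 8, 15]
Completion times:
  Job 1: burst=3, C=3
  Job 2: burst=7, C=10
  Job 3: burst=8, C=18
  Job 4: burst=15, C=33
Average completion = 64/4 = 16.0

16.0


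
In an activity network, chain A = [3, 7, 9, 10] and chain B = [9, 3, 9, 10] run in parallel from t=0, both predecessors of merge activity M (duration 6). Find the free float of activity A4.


ES(A4) = sum of predecessors on chain A = 19
EF(A4) = ES + duration = 19 + 10 = 29
Successor of A4 is M. ES(M) = max(sum(A), sum(B)) = max(29, 31) = 31
Free float = ES(successor) - EF(current) = 31 - 29 = 2

2


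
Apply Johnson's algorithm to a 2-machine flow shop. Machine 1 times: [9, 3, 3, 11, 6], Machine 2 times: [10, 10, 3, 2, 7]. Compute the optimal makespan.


Apply Johnson's rule:
  Group 1 (a <= b): [(2, 3, 10), (3, 3, 3), (5, 6, 7), (1, 9, 10)]
  Group 2 (a > b): [(4, 11, 2)]
Optimal job order: [2, 3, 5, 1, 4]
Schedule:
  Job 2: M1 done at 3, M2 done at 13
  Job 3: M1 done at 6, M2 done at 16
  Job 5: M1 done at 12, M2 done at 23
  Job 1: M1 done at 21, M2 done at 33
  Job 4: M1 done at 32, M2 done at 35
Makespan = 35

35


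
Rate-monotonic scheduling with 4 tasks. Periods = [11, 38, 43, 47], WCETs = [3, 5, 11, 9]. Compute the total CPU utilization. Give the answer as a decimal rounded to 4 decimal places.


Compute individual utilizations (exact fractions):
  Task 1: C/T = 3/11 (approx. 0.2727)
  Task 2: C/T = 5/38 (approx. 0.1316)
  Task 3: C/T = 11/43 (approx. 0.2558)
  Task 4: C/T = 9/47 (approx. 0.1915)
Total utilization U = 3/11 + 5/38 + 11/43 + 9/47 = 719421/844778
Rounded to 4 decimal places: U = 0.8516
RM (Liu & Layland) bound for 4 tasks = 0.756828; compare with U = 719421/844778 (approx. 0.851610)
bound < U <= 1, so the RM sufficient condition is not met (inconclusive; an exact test such as response-time analysis is needed).

0.8516


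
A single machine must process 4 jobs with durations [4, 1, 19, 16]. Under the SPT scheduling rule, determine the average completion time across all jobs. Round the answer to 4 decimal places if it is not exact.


Sort jobs by processing time (SPT order): [1, 4, 16, 19]
Compute completion times sequentially:
  Job 1: processing = 1, completes at 1
  Job 2: processing = 4, completes at 5
  Job 3: processing = 16, completes at 21
  Job 4: processing = 19, completes at 40
Sum of completion times = 67
Average completion time = 67/4 = 16.75

16.75


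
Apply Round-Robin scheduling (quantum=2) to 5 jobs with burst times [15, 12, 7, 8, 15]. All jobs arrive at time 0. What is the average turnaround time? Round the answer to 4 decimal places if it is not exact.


Time quantum = 2
Execution trace:
  J1 runs 2 units, time = 2
  J2 runs 2 units, time = 4
  J3 runs 2 units, time = 6
  J4 runs 2 units, time = 8
  J5 runs 2 units, time = 10
  J1 runs 2 units, time = 12
  J2 runs 2 units, time = 14
  J3 runs 2 units, time = 16
  J4 runs 2 units, time = 18
  J5 runs 2 units, time = 20
  J1 runs 2 units, time = 22
  J2 runs 2 units, time = 24
  J3 runs 2 units, time = 26
  J4 runs 2 units, time = 28
  J5 runs 2 units, time = 30
  J1 runs 2 units, time = 32
  J2 runs 2 units, time = 34
  J3 runs 1 units, time = 35
  J4 runs 2 units, time = 37
  J5 runs 2 units, time = 39
  J1 runs 2 units, time = 41
  J2 runs 2 units, time = 43
  J5 runs 2 units, time = 45
  J1 runs 2 units, time = 47
  J2 runs 2 units, time = 49
  J5 runs 2 units, time = 51
  J1 runs 2 units, time = 53
  J5 runs 2 units, time = 55
  J1 runs 1 units, time = 56
  J5 runs 1 units, time = 57
Finish times: [56, 49, 35, 37, 57]
Average turnaround = 234/5 = 46.8

46.8


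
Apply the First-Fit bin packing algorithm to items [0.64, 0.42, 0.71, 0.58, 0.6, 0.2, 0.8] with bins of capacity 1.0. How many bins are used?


Place items sequentially using First-Fit:
  Item 0.64 -> new Bin 1
  Item 0.42 -> new Bin 2
  Item 0.71 -> new Bin 3
  Item 0.58 -> Bin 2 (now 1.0)
  Item 0.6 -> new Bin 4
  Item 0.2 -> Bin 1 (now 0.84)
  Item 0.8 -> new Bin 5
Total bins used = 5

5


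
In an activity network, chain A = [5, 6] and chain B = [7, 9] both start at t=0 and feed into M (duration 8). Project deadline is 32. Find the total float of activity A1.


Forward pass: ES(A1) = sum of predecessors on chain A = 0
EF = ES + duration = 0 + 5 = 5
Backward pass: LF(M) = deadline = 32; LS(M) = 32 - 8 = 24
LF(A1) = LS(M) - sum(successors on chain A) = 24 - 6 = 18
LS = LF - duration = 18 - 5 = 13
Total float = LS - ES = 13 - 0 = 13

13


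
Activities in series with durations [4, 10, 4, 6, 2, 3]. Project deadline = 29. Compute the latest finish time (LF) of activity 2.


LF(activity 2) = deadline - sum of successor durations
Successors: activities 3 through 6 with durations [4, 6, 2, 3]
Sum of successor durations = 15
LF = 29 - 15 = 14

14
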